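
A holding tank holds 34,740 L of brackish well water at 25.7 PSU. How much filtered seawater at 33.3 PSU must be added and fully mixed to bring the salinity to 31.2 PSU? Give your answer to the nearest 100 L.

Salt balance: 34,740×25.7 + V×33.3 = (34,740+V)×31.2
892,818 + 33.3V = 1,083,888 + 31.2V
191,070 = 2.1V
V = 90,985.71 L

91000 L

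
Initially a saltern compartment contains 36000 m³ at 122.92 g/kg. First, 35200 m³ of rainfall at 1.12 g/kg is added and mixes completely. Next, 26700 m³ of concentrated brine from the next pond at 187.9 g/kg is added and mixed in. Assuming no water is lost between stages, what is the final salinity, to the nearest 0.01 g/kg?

96.85 g/kg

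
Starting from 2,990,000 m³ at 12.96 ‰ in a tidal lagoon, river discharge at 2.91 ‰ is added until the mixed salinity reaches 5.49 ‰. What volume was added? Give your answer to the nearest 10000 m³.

Salt balance: 2,990,000×12.96 + V×2.91 = (2,990,000+V)×5.49
38,750,400 + 2.91V = 16,415,100 + 5.49V
22,335,300 = 2.58V
V = 8,657,093.02 m³

8660000 m³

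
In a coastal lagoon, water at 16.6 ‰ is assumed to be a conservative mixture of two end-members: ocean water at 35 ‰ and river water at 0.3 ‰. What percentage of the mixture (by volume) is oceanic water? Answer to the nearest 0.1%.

47.0%

Let g be the oceanic fraction. Salt balance per unit volume:
g×35 + (1−g)×0.3 = 16.6
g = (16.6 − 0.3) / (35 − 0.3) = 16.3/34.7 = 0.4697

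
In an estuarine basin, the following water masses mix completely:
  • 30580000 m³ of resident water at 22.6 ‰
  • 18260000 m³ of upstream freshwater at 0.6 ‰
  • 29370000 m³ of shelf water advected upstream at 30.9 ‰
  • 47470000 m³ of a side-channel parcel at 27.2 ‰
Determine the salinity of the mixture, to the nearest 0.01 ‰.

23.08 ‰

Total salt / total volume:
salt = 30,580,000×22.6 + 18,260,000×0.6 + 29,370,000×30.9 + 47,470,000×27.2 = 691,108,000 + 10,956,000 + 907,533,000 + 1,291,184,000 = 2,900,781,000
volume = 30,580,000 + 18,260,000 + 29,370,000 + 47,470,000 = 125,680,000 m³
S = 2,900,781,000 / 125,680,000 = 23.0807 ‰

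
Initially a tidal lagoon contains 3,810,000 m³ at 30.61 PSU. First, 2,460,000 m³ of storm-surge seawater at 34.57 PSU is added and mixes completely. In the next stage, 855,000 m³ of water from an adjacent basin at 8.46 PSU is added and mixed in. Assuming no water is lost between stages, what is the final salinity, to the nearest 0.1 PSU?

29.3 PSU

Conserving salt mass:
Initial salt = 3,810,000×30.61 = 116,624,100
After stage 1: salt = 116,624,100 + 2,460,000×34.57 = 201,666,300; volume = 6,270,000 m³; S = 32.164 PSU
After stage 2: salt = 201,666,300 + 855,000×8.46 = 208,899,600; volume = 7,125,000 m³
S = 208,899,600 / 7,125,000 = 29.3192 PSU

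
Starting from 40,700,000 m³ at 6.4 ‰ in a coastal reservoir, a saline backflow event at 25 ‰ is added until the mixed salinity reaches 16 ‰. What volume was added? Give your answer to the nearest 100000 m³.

Salt balance: 40,700,000×6.4 + V×25 = (40,700,000+V)×16
260,480,000 + 25V = 651,200,000 + 16V
390,720,000 = 9V
V = 43,413,333.33 m³

43400000 m³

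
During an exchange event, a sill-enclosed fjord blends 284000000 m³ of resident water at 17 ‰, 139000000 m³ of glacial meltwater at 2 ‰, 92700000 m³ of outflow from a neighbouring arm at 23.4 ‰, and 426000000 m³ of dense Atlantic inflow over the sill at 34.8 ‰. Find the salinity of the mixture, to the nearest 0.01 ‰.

23.47 ‰

Weighted by volume,
salt = 284,000,000×17 + 139,000,000×2 + 92,700,000×23.4 + 426,000,000×34.8 = 4,828,000,000 + 278,000,000 + 2,169,180,000 + 14,824,800,000 = 22,099,980,000
volume = 284,000,000 + 139,000,000 + 92,700,000 + 426,000,000 = 941,700,000 m³
S = 22,099,980,000 / 941,700,000 = 23.4682 ‰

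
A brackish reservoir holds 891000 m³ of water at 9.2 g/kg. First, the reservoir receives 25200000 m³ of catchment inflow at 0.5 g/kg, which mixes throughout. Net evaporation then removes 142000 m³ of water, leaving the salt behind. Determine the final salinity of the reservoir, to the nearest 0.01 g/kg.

0.80 g/kg

After mixing: salt = 891,000×9.2 + 25,200,000×0.5 = 20,797,200; volume = 26,091,000 m³
After evaporation: salt unchanged = 20,797,200; volume = 26,091,000 − 142,000 = 25,949,000 m³
S = 20,797,200 / 25,949,000 = 0.8015 g/kg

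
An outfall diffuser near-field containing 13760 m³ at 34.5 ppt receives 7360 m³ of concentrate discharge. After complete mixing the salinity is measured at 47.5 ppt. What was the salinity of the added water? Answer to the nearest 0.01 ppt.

71.80 ppt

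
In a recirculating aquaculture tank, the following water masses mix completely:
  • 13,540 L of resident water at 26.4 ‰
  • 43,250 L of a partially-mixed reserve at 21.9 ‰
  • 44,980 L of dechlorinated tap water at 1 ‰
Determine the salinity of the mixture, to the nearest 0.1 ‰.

13.3 ‰

Total salt / total volume:
salt = 13,540×26.4 + 43,250×21.9 + 44,980×1 = 357,456 + 947,175 + 44,980 = 1,349,611
volume = 13,540 + 43,250 + 44,980 = 101,770 L
S = 1,349,611 / 101,770 = 13.261 ‰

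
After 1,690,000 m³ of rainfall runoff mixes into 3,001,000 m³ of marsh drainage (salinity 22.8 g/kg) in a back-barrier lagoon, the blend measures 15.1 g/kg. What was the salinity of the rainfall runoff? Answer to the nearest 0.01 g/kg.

1.43 g/kg

Salt balance: 3,001,000×22.8 + 1,690,000×S = 4,691,000×15.1
68,422,800 + 1,690,000·S = 70,834,100
S = (70,834,100 − 68,422,800) / 1,690,000 = 1.4268 g/kg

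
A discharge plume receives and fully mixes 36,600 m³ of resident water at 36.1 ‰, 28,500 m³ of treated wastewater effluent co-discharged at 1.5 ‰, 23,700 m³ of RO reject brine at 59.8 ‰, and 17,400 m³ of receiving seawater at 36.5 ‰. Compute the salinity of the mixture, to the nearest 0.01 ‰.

32.17 ‰

By conservation of dissolved salt,
salt = 36,600×36.1 + 28,500×1.5 + 23,700×59.8 + 17,400×36.5 = 1,321,260 + 42,750 + 1,417,260 + 635,100 = 3,416,370
volume = 36,600 + 28,500 + 23,700 + 17,400 = 106,200 m³
S = 3,416,370 / 106,200 = 32.1692 ‰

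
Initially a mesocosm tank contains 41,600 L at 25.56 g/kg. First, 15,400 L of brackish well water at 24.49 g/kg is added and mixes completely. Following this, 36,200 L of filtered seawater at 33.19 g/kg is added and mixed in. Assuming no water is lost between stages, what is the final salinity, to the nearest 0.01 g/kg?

Conserving salt mass:
Initial salt = 41,600×25.56 = 1,063,296
After stage 1: salt = 1,063,296 + 15,400×24.49 = 1,440,442; volume = 57,000 L; S = 25.271 g/kg
After stage 2: salt = 1,440,442 + 36,200×33.19 = 2,641,920; volume = 93,200 L
S = 2,641,920 / 93,200 = 28.3468 g/kg

28.35 g/kg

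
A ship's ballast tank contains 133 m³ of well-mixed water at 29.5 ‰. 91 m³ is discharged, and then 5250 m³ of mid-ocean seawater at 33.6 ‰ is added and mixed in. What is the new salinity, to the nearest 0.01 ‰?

33.57 ‰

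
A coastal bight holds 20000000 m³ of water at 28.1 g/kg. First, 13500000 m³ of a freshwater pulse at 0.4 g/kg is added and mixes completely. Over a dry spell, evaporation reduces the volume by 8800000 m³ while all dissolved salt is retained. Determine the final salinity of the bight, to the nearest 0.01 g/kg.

22.97 g/kg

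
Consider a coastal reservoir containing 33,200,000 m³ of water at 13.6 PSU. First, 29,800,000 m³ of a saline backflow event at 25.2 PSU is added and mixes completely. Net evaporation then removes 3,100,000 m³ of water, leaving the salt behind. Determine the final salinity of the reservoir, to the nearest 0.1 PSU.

20.1 PSU

After mixing: salt = 33,200,000×13.6 + 29,800,000×25.2 = 1,202,480,000; volume = 63,000,000 m³
After evaporation: salt unchanged = 1,202,480,000; volume = 63,000,000 − 3,100,000 = 59,900,000 m³
S = 1,202,480,000 / 59,900,000 = 20.0748 PSU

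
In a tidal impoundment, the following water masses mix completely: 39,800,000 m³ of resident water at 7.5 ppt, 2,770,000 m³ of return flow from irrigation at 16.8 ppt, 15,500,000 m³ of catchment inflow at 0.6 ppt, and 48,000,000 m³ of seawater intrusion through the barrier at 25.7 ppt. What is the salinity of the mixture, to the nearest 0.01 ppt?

14.97 ppt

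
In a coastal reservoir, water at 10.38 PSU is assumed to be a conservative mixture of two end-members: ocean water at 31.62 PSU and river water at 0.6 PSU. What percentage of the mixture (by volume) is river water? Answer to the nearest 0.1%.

68.5%

Let f be the freshwater fraction. Salt balance per unit volume:
f×0.6 + (1−f)×31.62 = 10.38
f = (31.62 − 10.38) / (31.62 − 0.6) = 21.24/31.02 = 0.6847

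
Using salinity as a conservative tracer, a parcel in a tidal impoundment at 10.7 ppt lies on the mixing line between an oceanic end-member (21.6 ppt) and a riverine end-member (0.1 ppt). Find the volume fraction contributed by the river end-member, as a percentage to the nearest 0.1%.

Let f be the freshwater fraction. Salt balance per unit volume:
f×0.1 + (1−f)×21.6 = 10.7
f = (21.6 − 10.7) / (21.6 − 0.1) = 10.9/21.5 = 0.507

50.7%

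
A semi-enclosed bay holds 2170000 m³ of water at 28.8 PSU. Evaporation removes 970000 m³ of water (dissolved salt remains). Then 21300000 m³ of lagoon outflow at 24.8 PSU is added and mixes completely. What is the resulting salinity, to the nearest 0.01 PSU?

After evaporation: salt = 2,170,000×28.8 = 62,496,000; volume = 2,170,000 − 970,000 = 1,200,000 m³
After mixing: salt = 62,496,000 + 21,300,000×24.8 = 590,736,000; volume = 1,200,000 + 21,300,000 = 22,500,000 m³
S = 590,736,000 / 22,500,000 = 26.2549 PSU

26.25 PSU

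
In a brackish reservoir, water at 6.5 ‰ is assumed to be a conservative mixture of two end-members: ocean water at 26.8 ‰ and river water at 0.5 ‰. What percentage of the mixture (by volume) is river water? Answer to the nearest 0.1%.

77.2%

Let f be the freshwater fraction. Salt balance per unit volume:
f×0.5 + (1−f)×26.8 = 6.5
f = (26.8 − 6.5) / (26.8 − 0.5) = 20.3/26.3 = 0.7719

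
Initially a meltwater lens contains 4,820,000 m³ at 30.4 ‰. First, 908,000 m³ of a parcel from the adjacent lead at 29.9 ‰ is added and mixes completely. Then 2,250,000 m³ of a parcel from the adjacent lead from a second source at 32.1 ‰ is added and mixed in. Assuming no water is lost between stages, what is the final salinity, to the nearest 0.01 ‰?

30.82 ‰

Mass of salt is conserved:
Initial salt = 4,820,000×30.4 = 146,528,000
After stage 1: salt = 146,528,000 + 908,000×29.9 = 173,677,200; volume = 5,728,000 m³; S = 30.321 ‰
After stage 2: salt = 173,677,200 + 2,250,000×32.1 = 245,902,200; volume = 7,978,000 m³
S = 245,902,200 / 7,978,000 = 30.8225 ‰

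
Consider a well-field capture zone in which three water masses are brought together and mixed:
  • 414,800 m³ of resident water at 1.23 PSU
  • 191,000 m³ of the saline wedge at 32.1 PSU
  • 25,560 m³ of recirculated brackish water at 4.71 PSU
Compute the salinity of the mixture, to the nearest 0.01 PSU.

Conserving salt mass:
salt = 414,800×1.23 + 191,000×32.1 + 25,560×4.71 = 510,204 + 6,131,100 + 120,387.6 = 6,761,691.6
volume = 414,800 + 191,000 + 25,560 = 631,360 m³
S = 6,761,691.6 / 631,360 = 10.7097 PSU

10.71 PSU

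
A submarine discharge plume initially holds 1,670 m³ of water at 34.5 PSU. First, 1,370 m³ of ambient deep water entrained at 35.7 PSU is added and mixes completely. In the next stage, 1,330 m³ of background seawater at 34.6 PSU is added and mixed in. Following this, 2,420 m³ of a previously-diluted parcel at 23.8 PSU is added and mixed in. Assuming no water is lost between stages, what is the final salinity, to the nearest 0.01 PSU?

Salt balance:
Initial salt = 1,670×34.5 = 57,615
After stage 1: salt = 57,615 + 1,370×35.7 = 106,524; volume = 3,040 m³; S = 35.041 PSU
After stage 2: salt = 106,524 + 1,330×34.6 = 152,542; volume = 4,370 m³; S = 34.907 PSU
After stage 3: salt = 152,542 + 2,420×23.8 = 210,138; volume = 6,790 m³
S = 210,138 / 6,790 = 30.9482 PSU

30.95 PSU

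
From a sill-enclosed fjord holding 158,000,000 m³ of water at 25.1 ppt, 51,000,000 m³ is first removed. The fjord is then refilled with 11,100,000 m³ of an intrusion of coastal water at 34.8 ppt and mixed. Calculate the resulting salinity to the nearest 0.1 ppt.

26.0 ppt

Remaining after removal: 107,000,000 m³ at 25.1 ppt (salt = 2,685,700,000)
After addition: salt = 2,685,700,000 + 11,100,000×34.8 = 3,071,980,000; volume = 118,100,000 m³
S = 3,071,980,000 / 118,100,000 = 26.0117 ppt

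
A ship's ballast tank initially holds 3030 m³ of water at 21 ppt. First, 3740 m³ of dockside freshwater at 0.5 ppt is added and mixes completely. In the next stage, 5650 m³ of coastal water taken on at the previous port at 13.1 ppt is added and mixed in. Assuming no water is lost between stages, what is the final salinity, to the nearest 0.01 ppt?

Salt balance:
Initial salt = 3,030×21 = 63,630
After stage 1: salt = 63,630 + 3,740×0.5 = 65,500; volume = 6,770 m³; S = 9.675 ppt
After stage 2: salt = 65,500 + 5,650×13.1 = 139,515; volume = 12,420 m³
S = 139,515 / 12,420 = 11.2331 ppt

11.23 ppt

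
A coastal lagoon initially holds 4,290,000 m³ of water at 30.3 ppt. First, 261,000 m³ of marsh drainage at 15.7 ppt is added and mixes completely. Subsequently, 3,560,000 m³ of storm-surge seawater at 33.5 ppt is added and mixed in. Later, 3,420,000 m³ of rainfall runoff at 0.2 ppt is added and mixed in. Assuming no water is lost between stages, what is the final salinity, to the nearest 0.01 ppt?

22.03 ppt

Weighted by volume,
Initial salt = 4,290,000×30.3 = 129,987,000
After stage 1: salt = 129,987,000 + 261,000×15.7 = 134,084,700; volume = 4,551,000 m³; S = 29.463 ppt
After stage 2: salt = 134,084,700 + 3,560,000×33.5 = 253,344,700; volume = 8,111,000 m³; S = 31.235 ppt
After stage 3: salt = 253,344,700 + 3,420,000×0.2 = 254,028,700; volume = 11,531,000 m³
S = 254,028,700 / 11,531,000 = 22.0301 ppt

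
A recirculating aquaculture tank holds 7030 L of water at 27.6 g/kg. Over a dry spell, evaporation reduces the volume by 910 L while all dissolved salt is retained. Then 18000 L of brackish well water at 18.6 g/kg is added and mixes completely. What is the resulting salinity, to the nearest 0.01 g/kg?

21.92 g/kg

After evaporation: salt = 7,030×27.6 = 194,028; volume = 7,030 − 910 = 6,120 L
After mixing: salt = 194,028 + 18,000×18.6 = 528,828; volume = 6,120 + 18,000 = 24,120 L
S = 528,828 / 24,120 = 21.9249 g/kg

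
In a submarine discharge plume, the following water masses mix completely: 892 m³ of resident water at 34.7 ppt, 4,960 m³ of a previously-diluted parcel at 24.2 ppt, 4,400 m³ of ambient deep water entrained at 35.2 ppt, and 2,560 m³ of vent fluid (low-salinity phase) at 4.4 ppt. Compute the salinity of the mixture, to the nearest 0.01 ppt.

Weighted by volume,
salt = 892×34.7 + 4,960×24.2 + 4,400×35.2 + 2,560×4.4 = 30,952.4 + 120,032 + 154,880 + 11,264 = 317,128.4
volume = 892 + 4,960 + 4,400 + 2,560 = 12,812 m³
S = 317,128.4 / 12,812 = 24.7525 ppt

24.75 ppt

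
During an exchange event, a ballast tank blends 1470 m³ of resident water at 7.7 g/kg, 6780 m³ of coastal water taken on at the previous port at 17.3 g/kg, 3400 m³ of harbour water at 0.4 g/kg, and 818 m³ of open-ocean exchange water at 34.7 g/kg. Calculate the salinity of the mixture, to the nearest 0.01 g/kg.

Salt balance:
salt = 1,470×7.7 + 6,780×17.3 + 3,400×0.4 + 818×34.7 = 11,319 + 117,294 + 1,360 + 28,384.6 = 158,357.6
volume = 1,470 + 6,780 + 3,400 + 818 = 12,468 m³
S = 158,357.6 / 12,468 = 12.7011 g/kg

12.70 g/kg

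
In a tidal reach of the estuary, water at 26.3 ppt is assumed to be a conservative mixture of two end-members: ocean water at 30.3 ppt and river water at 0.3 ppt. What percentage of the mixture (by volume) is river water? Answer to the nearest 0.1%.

Let f be the freshwater fraction. Salt balance per unit volume:
f×0.3 + (1−f)×30.3 = 26.3
f = (30.3 − 26.3) / (30.3 − 0.3) = 4/30 = 0.1333

13.3%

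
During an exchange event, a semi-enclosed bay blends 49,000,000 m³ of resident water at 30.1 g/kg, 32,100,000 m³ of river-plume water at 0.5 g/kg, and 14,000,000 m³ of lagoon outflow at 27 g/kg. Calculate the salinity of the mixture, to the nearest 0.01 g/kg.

19.65 g/kg

Mass of salt is conserved:
salt = 49,000,000×30.1 + 32,100,000×0.5 + 14,000,000×27 = 1,474,900,000 + 16,050,000 + 378,000,000 = 1,868,950,000
volume = 49,000,000 + 32,100,000 + 14,000,000 = 95,100,000 m³
S = 1,868,950,000 / 95,100,000 = 19.6525 g/kg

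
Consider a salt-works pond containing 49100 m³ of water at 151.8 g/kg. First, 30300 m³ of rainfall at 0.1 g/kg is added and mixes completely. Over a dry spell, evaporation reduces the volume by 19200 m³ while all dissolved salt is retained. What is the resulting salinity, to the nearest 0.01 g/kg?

123.86 g/kg

After mixing: salt = 49,100×151.8 + 30,300×0.1 = 7,456,410; volume = 79,400 m³
After evaporation: salt unchanged = 7,456,410; volume = 79,400 − 19,200 = 60,200 m³
S = 7,456,410 / 60,200 = 123.8606 g/kg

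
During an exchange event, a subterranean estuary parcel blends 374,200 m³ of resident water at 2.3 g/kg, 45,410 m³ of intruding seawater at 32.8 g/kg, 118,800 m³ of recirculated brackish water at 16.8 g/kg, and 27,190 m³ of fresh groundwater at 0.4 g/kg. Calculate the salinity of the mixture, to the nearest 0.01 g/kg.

Mass of salt is conserved:
salt = 374,200×2.3 + 45,410×32.8 + 118,800×16.8 + 27,190×0.4 = 860,660 + 1,489,448 + 1,995,840 + 10,876 = 4,356,824
volume = 374,200 + 45,410 + 118,800 + 27,190 = 565,600 m³
S = 4,356,824 / 565,600 = 7.703 g/kg

7.70 g/kg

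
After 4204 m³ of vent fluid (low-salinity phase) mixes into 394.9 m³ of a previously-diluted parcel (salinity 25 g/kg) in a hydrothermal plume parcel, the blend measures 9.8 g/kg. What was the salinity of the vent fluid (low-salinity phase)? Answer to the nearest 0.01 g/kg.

8.37 g/kg

Salt balance: 394.9×25 + 4,204×S = 4,598.9×9.8
9,872.5 + 4,204·S = 45,069.22
S = (45,069.22 − 9,872.5) / 4,204 = 8.3722 g/kg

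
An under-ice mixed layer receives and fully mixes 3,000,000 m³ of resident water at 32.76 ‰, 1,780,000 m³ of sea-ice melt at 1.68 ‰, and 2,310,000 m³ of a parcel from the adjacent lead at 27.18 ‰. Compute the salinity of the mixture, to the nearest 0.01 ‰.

23.14 ‰

Conserving salt mass:
salt = 3,000,000×32.76 + 1,780,000×1.68 + 2,310,000×27.18 = 98,280,000 + 2,990,400 + 62,785,800 = 164,056,200
volume = 3,000,000 + 1,780,000 + 2,310,000 = 7,090,000 m³
S = 164,056,200 / 7,090,000 = 23.1391 ‰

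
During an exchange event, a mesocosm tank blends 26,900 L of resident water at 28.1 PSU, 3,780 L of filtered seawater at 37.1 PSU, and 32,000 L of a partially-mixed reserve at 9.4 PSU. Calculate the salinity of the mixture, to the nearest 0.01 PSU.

19.10 PSU

Weighted by volume,
salt = 26,900×28.1 + 3,780×37.1 + 32,000×9.4 = 755,890 + 140,238 + 300,800 = 1,196,928
volume = 26,900 + 3,780 + 32,000 = 62,680 L
S = 1,196,928 / 62,680 = 19.0959 PSU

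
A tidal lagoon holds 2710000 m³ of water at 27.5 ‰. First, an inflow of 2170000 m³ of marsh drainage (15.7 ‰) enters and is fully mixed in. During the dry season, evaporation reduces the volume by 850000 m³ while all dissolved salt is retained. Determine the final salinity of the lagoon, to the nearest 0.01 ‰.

After mixing: salt = 2,710,000×27.5 + 2,170,000×15.7 = 108,594,000; volume = 4,880,000 m³
After evaporation: salt unchanged = 108,594,000; volume = 4,880,000 − 850,000 = 4,030,000 m³
S = 108,594,000 / 4,030,000 = 26.9464 ‰

26.95 ‰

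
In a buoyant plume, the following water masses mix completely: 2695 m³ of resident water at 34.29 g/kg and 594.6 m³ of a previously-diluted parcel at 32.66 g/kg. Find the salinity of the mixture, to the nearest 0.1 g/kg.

34.0 g/kg

Weighted by volume,
salt = 2,695×34.29 + 594.6×32.66 = 92,411.55 + 19,419.636 = 111,831.186
volume = 2,695 + 594.6 = 3,289.6 m³
S = 111,831.186 / 3,289.6 = 33.995 g/kg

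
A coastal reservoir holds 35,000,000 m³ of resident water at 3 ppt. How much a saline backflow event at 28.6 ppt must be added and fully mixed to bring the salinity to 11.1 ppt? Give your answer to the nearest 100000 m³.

16200000 m³

Salt balance: 35,000,000×3 + V×28.6 = (35,000,000+V)×11.1
105,000,000 + 28.6V = 388,500,000 + 11.1V
283,500,000 = 17.5V
V = 16,200,000 m³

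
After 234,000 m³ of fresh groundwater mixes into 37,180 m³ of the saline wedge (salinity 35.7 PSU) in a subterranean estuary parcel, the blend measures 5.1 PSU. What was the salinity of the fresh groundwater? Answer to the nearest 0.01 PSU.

Salt balance: 37,180×35.7 + 234,000×S = 271,180×5.1
1,327,326 + 234,000·S = 1,383,018
S = (1,383,018 − 1,327,326) / 234,000 = 0.238 PSU

0.24 PSU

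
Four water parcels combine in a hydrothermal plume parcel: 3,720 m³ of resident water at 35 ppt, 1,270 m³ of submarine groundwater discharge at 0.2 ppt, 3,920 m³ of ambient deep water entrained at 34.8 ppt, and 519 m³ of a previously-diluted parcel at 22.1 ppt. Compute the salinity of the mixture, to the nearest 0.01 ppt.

By conservation of dissolved salt,
salt = 3,720×35 + 1,270×0.2 + 3,920×34.8 + 519×22.1 = 130,200 + 254 + 136,416 + 11,469.9 = 278,339.9
volume = 3,720 + 1,270 + 3,920 + 519 = 9,429 m³
S = 278,339.9 / 9,429 = 29.5196 ppt

29.52 ppt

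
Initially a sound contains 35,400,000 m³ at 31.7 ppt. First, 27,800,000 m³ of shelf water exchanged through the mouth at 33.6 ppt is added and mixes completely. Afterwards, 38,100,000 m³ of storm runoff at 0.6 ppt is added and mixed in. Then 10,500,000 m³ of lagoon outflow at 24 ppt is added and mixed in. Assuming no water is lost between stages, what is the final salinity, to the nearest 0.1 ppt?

By conservation of dissolved salt,
Initial salt = 35,400,000×31.7 = 1,122,180,000
After stage 1: salt = 1,122,180,000 + 27,800,000×33.6 = 2,056,260,000; volume = 63,200,000 m³; S = 32.536 ppt
After stage 2: salt = 2,056,260,000 + 38,100,000×0.6 = 2,079,120,000; volume = 101,300,000 m³; S = 20.524 ppt
After stage 3: salt = 2,079,120,000 + 10,500,000×24 = 2,331,120,000; volume = 111,800,000 m³
S = 2,331,120,000 / 111,800,000 = 20.8508 ppt

20.9 ppt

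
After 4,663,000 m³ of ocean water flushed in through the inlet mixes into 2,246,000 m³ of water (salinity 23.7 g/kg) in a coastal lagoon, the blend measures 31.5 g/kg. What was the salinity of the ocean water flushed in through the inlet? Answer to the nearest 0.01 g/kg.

35.26 g/kg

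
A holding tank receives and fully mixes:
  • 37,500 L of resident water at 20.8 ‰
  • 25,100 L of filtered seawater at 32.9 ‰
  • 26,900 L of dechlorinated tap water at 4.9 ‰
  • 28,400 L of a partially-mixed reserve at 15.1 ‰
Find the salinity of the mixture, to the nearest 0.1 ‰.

Total salt / total volume:
salt = 37,500×20.8 + 25,100×32.9 + 26,900×4.9 + 28,400×15.1 = 780,000 + 825,790 + 131,810 + 428,840 = 2,166,440
volume = 37,500 + 25,100 + 26,900 + 28,400 = 117,900 L
S = 2,166,440 / 117,900 = 18.375 ‰

18.4 ‰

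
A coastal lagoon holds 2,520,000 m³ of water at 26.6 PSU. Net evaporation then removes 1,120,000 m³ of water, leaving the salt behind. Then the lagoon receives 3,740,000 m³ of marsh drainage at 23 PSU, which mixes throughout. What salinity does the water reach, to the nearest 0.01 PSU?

29.78 PSU

After evaporation: salt = 2,520,000×26.6 = 67,032,000; volume = 2,520,000 − 1,120,000 = 1,400,000 m³
After mixing: salt = 67,032,000 + 3,740,000×23 = 153,052,000; volume = 1,400,000 + 3,740,000 = 5,140,000 m³
S = 153,052,000 / 5,140,000 = 29.7767 PSU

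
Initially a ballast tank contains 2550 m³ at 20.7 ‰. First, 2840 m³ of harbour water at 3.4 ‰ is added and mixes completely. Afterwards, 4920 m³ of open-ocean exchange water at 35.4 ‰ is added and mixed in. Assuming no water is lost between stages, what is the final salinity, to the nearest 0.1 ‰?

22.9 ‰

Mass of salt is conserved:
Initial salt = 2,550×20.7 = 52,785
After stage 1: salt = 52,785 + 2,840×3.4 = 62,441; volume = 5,390 m³; S = 11.585 ‰
After stage 2: salt = 62,441 + 4,920×35.4 = 236,609; volume = 10,310 m³
S = 236,609 / 10,310 = 22.9495 ‰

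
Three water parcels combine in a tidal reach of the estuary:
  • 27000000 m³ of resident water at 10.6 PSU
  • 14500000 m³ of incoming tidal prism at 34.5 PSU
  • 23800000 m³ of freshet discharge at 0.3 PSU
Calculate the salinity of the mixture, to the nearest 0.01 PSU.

12.15 PSU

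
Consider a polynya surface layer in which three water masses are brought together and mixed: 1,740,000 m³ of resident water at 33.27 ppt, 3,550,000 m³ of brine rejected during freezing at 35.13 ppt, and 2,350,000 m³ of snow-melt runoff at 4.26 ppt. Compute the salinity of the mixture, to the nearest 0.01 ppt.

25.21 ppt

By conservation of dissolved salt,
salt = 1,740,000×33.27 + 3,550,000×35.13 + 2,350,000×4.26 = 57,889,800 + 124,711,500 + 10,011,000 = 192,612,300
volume = 1,740,000 + 3,550,000 + 2,350,000 = 7,640,000 m³
S = 192,612,300 / 7,640,000 = 25.211 ppt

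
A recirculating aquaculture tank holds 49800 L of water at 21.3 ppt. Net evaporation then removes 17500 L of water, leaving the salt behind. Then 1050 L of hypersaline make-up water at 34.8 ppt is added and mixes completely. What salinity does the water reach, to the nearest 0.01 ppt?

32.90 ppt

After evaporation: salt = 49,800×21.3 = 1,060,740; volume = 49,800 − 17,500 = 32,300 L
After mixing: salt = 1,060,740 + 1,050×34.8 = 1,097,280; volume = 32,300 + 1,050 = 33,350 L
S = 1,097,280 / 33,350 = 32.9019 ppt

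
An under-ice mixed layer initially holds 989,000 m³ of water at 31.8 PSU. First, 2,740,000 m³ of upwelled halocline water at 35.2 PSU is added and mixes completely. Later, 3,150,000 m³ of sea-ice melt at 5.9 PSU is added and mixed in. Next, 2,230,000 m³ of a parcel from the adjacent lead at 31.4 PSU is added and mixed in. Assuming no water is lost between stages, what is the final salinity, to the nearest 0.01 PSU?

23.77 PSU

Conserving salt mass:
Initial salt = 989,000×31.8 = 31,450,200
After stage 1: salt = 31,450,200 + 2,740,000×35.2 = 127,898,200; volume = 3,729,000 m³; S = 34.298 PSU
After stage 2: salt = 127,898,200 + 3,150,000×5.9 = 146,483,200; volume = 6,879,000 m³; S = 21.294 PSU
After stage 3: salt = 146,483,200 + 2,230,000×31.4 = 216,505,200; volume = 9,109,000 m³
S = 216,505,200 / 9,109,000 = 23.7683 PSU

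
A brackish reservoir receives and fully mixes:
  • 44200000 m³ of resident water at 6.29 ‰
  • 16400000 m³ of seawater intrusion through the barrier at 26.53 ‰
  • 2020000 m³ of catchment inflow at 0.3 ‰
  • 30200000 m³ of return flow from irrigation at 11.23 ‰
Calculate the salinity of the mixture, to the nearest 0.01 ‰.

Total salt / total volume:
salt = 44,200,000×6.29 + 16,400,000×26.53 + 2,020,000×0.3 + 30,200,000×11.23 = 278,018,000 + 435,092,000 + 606,000 + 339,146,000 = 1,052,862,000
volume = 44,200,000 + 16,400,000 + 2,020,000 + 30,200,000 = 92,820,000 m³
S = 1,052,862,000 / 92,820,000 = 11.3431 ‰

11.34 ‰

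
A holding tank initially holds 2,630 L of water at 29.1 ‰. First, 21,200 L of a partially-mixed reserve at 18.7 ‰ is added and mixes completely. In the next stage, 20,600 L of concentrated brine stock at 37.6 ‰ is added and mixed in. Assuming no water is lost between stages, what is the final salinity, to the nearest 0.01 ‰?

Weighted by volume,
Initial salt = 2,630×29.1 = 76,533
After stage 1: salt = 76,533 + 21,200×18.7 = 472,973; volume = 23,830 L; S = 19.848 ‰
After stage 2: salt = 472,973 + 20,600×37.6 = 1,247,533; volume = 44,430 L
S = 1,247,533 / 44,430 = 28.0786 ‰

28.08 ‰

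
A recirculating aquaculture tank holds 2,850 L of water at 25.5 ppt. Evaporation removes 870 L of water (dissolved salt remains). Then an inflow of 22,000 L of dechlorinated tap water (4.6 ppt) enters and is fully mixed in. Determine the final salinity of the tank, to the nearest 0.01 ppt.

7.25 ppt

After evaporation: salt = 2,850×25.5 = 72,675; volume = 2,850 − 870 = 1,980 L
After mixing: salt = 72,675 + 22,000×4.6 = 173,875; volume = 1,980 + 22,000 = 23,980 L
S = 173,875 / 23,980 = 7.2508 ppt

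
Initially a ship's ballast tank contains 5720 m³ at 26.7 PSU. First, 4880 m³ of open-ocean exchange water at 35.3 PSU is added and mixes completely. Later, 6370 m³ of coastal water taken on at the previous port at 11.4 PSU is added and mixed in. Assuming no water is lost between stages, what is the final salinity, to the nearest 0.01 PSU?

By conservation of dissolved salt,
Initial salt = 5,720×26.7 = 152,724
After stage 1: salt = 152,724 + 4,880×35.3 = 324,988; volume = 10,600 m³; S = 30.659 PSU
After stage 2: salt = 324,988 + 6,370×11.4 = 397,606; volume = 16,970 m³
S = 397,606 / 16,970 = 23.4299 PSU

23.43 PSU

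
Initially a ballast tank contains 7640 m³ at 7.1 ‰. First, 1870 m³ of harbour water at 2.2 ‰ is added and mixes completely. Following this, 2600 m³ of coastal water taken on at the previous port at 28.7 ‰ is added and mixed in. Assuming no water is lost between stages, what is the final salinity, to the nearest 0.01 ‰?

Total salt / total volume:
Initial salt = 7,640×7.1 = 54,244
After stage 1: salt = 54,244 + 1,870×2.2 = 58,358; volume = 9,510 m³; S = 6.136 ‰
After stage 2: salt = 58,358 + 2,600×28.7 = 132,978; volume = 12,110 m³
S = 132,978 / 12,110 = 10.9808 ‰

10.98 ‰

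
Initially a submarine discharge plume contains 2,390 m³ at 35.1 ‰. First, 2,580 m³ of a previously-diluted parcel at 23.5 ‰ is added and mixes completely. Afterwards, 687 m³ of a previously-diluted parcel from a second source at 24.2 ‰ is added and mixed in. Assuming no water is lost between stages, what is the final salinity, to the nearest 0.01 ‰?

28.49 ‰

Conserving salt mass:
Initial salt = 2,390×35.1 = 83,889
After stage 1: salt = 83,889 + 2,580×23.5 = 144,519; volume = 4,970 m³; S = 29.078 ‰
After stage 2: salt = 144,519 + 687×24.2 = 161,144.4; volume = 5,657 m³
S = 161,144.4 / 5,657 = 28.4858 ‰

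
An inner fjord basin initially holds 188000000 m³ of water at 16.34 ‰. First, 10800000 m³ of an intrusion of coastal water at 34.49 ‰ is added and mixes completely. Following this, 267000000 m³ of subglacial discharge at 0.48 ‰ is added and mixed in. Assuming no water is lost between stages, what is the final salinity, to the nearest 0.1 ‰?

Total salt / total volume:
Initial salt = 188,000,000×16.34 = 3,071,920,000
After stage 1: salt = 3,071,920,000 + 10,800,000×34.49 = 3,444,412,000; volume = 198,800,000 m³; S = 17.326 ‰
After stage 2: salt = 3,444,412,000 + 267,000,000×0.48 = 3,572,572,000; volume = 465,800,000 m³
S = 3,572,572,000 / 465,800,000 = 7.6698 ‰

7.7 ‰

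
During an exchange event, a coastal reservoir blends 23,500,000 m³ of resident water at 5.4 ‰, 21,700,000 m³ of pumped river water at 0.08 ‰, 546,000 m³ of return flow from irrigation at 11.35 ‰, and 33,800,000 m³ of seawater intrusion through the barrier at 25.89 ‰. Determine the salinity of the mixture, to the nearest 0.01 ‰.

12.70 ‰

Mass of salt is conserved:
salt = 23,500,000×5.4 + 21,700,000×0.08 + 546,000×11.35 + 33,800,000×25.89 = 126,900,000 + 1,736,000 + 6,197,100 + 875,082,000 = 1,009,915,100
volume = 23,500,000 + 21,700,000 + 546,000 + 33,800,000 = 79,546,000 m³
S = 1,009,915,100 / 79,546,000 = 12.696 ‰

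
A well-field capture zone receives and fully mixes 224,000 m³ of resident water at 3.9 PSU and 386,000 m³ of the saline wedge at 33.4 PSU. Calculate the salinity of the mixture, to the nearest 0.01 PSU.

22.57 PSU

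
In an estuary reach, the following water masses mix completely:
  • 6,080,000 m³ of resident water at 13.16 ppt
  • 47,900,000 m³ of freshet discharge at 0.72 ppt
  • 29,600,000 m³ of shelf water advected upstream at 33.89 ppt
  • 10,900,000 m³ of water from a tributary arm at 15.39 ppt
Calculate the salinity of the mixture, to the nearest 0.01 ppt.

13.60 ppt

Mass of salt is conserved:
salt = 6,080,000×13.16 + 47,900,000×0.72 + 29,600,000×33.89 + 10,900,000×15.39 = 80,012,800 + 34,488,000 + 1,003,144,000 + 167,751,000 = 1,285,395,800
volume = 6,080,000 + 47,900,000 + 29,600,000 + 10,900,000 = 94,480,000 m³
S = 1,285,395,800 / 94,480,000 = 13.605 ppt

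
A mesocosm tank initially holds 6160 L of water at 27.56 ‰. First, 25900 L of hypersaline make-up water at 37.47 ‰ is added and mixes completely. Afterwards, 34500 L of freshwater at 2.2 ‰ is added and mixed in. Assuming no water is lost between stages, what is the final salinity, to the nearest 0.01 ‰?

18.27 ‰

Weighted by volume,
Initial salt = 6,160×27.56 = 169,769.6
After stage 1: salt = 169,769.6 + 25,900×37.47 = 1,140,242.6; volume = 32,060 L; S = 35.566 ‰
After stage 2: salt = 1,140,242.6 + 34,500×2.2 = 1,216,142.6; volume = 66,560 L
S = 1,216,142.6 / 66,560 = 18.2714 ‰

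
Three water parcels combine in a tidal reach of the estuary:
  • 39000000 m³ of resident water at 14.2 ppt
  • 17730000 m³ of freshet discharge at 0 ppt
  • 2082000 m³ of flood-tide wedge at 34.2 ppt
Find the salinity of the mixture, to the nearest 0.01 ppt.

Total salt / total volume:
salt = 39,000,000×14.2 + 17,730,000×0 + 2,082,000×34.2 = 553,800,000 + 0 + 71,204,400 = 625,004,400
volume = 39,000,000 + 17,730,000 + 2,082,000 = 58,812,000 m³
S = 625,004,400 / 58,812,000 = 10.6272 ppt

10.63 ppt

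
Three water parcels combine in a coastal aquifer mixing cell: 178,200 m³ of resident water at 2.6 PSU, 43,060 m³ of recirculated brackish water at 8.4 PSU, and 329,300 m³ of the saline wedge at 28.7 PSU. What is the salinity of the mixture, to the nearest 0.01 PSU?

18.66 PSU

Conserving salt mass:
salt = 178,200×2.6 + 43,060×8.4 + 329,300×28.7 = 463,320 + 361,704 + 9,450,910 = 10,275,934
volume = 178,200 + 43,060 + 329,300 = 550,560 m³
S = 10,275,934 / 550,560 = 18.6645 PSU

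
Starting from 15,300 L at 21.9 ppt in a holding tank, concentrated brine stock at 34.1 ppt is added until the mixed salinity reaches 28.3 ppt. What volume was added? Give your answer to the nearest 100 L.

Salt balance: 15,300×21.9 + V×34.1 = (15,300+V)×28.3
335,070 + 34.1V = 432,990 + 28.3V
97,920 = 5.8V
V = 16,882.76 L

16900 L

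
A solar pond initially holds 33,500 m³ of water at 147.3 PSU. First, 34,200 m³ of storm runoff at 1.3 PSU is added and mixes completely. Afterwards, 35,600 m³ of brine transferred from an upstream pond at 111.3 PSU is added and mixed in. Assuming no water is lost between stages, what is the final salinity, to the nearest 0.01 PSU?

86.56 PSU

Total salt / total volume:
Initial salt = 33,500×147.3 = 4,934,550
After stage 1: salt = 4,934,550 + 34,200×1.3 = 4,979,010; volume = 67,700 m³; S = 73.545 PSU
After stage 2: salt = 4,979,010 + 35,600×111.3 = 8,941,290; volume = 103,300 m³
S = 8,941,290 / 103,300 = 86.5565 PSU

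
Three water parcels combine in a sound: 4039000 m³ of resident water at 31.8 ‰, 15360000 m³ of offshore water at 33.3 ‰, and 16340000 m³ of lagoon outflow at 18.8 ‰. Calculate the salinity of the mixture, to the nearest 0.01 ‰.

Conserving salt mass:
salt = 4,039,000×31.8 + 15,360,000×33.3 + 16,340,000×18.8 = 128,440,200 + 511,488,000 + 307,192,000 = 947,120,200
volume = 4,039,000 + 15,360,000 + 16,340,000 = 35,739,000 m³
S = 947,120,200 / 35,739,000 = 26.501 ‰

26.50 ‰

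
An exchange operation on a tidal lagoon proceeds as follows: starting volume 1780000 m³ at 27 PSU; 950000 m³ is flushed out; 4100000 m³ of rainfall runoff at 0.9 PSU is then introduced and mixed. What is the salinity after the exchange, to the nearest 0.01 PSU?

5.29 PSU

Remaining after removal: 830,000 m³ at 27 PSU (salt = 22,410,000)
After addition: salt = 22,410,000 + 4,100,000×0.9 = 26,100,000; volume = 4,930,000 m³
S = 26,100,000 / 4,930,000 = 5.2941 PSU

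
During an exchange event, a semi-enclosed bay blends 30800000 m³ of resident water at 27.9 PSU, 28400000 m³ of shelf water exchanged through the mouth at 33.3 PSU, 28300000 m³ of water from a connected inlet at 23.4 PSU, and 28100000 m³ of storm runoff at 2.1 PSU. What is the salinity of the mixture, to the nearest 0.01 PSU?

21.85 PSU

Total salt / total volume:
salt = 30,800,000×27.9 + 28,400,000×33.3 + 28,300,000×23.4 + 28,100,000×2.1 = 859,320,000 + 945,720,000 + 662,220,000 + 59,010,000 = 2,526,270,000
volume = 30,800,000 + 28,400,000 + 28,300,000 + 28,100,000 = 115,600,000 m³
S = 2,526,270,000 / 115,600,000 = 21.8535 PSU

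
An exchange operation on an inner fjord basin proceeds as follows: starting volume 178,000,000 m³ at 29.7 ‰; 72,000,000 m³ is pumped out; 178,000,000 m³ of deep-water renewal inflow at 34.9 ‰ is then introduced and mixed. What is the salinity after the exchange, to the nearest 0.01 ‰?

Remaining after removal: 106,000,000 m³ at 29.7 ‰ (salt = 3,148,200,000)
After addition: salt = 3,148,200,000 + 178,000,000×34.9 = 9,360,400,000; volume = 284,000,000 m³
S = 9,360,400,000 / 284,000,000 = 32.9592 ‰

32.96 ‰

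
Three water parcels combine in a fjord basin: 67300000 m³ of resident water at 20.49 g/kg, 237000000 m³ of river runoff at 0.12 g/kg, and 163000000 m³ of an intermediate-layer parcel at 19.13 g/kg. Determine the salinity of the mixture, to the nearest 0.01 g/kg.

9.68 g/kg

Conserving salt mass:
salt = 67,300,000×20.49 + 237,000,000×0.12 + 163,000,000×19.13 = 1,378,977,000 + 28,440,000 + 3,118,190,000 = 4,525,607,000
volume = 67,300,000 + 237,000,000 + 163,000,000 = 467,300,000 m³
S = 4,525,607,000 / 467,300,000 = 9.6846 g/kg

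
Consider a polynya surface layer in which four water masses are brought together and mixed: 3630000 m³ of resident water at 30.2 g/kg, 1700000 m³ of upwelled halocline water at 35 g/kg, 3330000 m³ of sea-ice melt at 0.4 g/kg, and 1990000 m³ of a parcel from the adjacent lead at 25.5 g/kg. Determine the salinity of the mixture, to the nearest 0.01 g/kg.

20.77 g/kg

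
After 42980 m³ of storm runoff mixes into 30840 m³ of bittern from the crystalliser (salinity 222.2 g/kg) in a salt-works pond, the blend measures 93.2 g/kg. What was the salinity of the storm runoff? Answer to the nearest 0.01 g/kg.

0.64 g/kg

Salt balance: 30,840×222.2 + 42,980×S = 73,820×93.2
6,852,648 + 42,980·S = 6,880,024
S = (6,880,024 − 6,852,648) / 42,980 = 0.6369 g/kg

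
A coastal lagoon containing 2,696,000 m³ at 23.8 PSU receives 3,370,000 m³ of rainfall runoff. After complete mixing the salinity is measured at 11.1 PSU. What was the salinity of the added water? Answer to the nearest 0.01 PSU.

Salt balance: 2,696,000×23.8 + 3,370,000×S = 6,066,000×11.1
64,164,800 + 3,370,000·S = 67,332,600
S = (67,332,600 − 64,164,800) / 3,370,000 = 0.94 PSU

0.94 PSU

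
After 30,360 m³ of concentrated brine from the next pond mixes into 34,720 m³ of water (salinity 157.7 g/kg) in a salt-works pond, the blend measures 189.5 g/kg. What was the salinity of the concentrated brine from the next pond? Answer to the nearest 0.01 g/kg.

Salt balance: 34,720×157.7 + 30,360×S = 65,080×189.5
5,475,344 + 30,360·S = 12,332,660
S = (12,332,660 − 5,475,344) / 30,360 = 225.8668 g/kg

225.87 g/kg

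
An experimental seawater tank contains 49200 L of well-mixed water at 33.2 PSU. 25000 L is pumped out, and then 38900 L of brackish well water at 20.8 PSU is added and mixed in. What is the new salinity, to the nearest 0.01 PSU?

Remaining after removal: 24,200 L at 33.2 PSU (salt = 803,440)
After addition: salt = 803,440 + 38,900×20.8 = 1,612,560; volume = 63,100 L
S = 1,612,560 / 63,100 = 25.5556 PSU

25.56 PSU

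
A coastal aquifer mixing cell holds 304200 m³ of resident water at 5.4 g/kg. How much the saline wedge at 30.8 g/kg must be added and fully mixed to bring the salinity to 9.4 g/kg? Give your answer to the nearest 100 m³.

56900 m³

Salt balance: 304,200×5.4 + V×30.8 = (304,200+V)×9.4
1,642,680 + 30.8V = 2,859,480 + 9.4V
1,216,800 = 21.4V
V = 56,859.81 m³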